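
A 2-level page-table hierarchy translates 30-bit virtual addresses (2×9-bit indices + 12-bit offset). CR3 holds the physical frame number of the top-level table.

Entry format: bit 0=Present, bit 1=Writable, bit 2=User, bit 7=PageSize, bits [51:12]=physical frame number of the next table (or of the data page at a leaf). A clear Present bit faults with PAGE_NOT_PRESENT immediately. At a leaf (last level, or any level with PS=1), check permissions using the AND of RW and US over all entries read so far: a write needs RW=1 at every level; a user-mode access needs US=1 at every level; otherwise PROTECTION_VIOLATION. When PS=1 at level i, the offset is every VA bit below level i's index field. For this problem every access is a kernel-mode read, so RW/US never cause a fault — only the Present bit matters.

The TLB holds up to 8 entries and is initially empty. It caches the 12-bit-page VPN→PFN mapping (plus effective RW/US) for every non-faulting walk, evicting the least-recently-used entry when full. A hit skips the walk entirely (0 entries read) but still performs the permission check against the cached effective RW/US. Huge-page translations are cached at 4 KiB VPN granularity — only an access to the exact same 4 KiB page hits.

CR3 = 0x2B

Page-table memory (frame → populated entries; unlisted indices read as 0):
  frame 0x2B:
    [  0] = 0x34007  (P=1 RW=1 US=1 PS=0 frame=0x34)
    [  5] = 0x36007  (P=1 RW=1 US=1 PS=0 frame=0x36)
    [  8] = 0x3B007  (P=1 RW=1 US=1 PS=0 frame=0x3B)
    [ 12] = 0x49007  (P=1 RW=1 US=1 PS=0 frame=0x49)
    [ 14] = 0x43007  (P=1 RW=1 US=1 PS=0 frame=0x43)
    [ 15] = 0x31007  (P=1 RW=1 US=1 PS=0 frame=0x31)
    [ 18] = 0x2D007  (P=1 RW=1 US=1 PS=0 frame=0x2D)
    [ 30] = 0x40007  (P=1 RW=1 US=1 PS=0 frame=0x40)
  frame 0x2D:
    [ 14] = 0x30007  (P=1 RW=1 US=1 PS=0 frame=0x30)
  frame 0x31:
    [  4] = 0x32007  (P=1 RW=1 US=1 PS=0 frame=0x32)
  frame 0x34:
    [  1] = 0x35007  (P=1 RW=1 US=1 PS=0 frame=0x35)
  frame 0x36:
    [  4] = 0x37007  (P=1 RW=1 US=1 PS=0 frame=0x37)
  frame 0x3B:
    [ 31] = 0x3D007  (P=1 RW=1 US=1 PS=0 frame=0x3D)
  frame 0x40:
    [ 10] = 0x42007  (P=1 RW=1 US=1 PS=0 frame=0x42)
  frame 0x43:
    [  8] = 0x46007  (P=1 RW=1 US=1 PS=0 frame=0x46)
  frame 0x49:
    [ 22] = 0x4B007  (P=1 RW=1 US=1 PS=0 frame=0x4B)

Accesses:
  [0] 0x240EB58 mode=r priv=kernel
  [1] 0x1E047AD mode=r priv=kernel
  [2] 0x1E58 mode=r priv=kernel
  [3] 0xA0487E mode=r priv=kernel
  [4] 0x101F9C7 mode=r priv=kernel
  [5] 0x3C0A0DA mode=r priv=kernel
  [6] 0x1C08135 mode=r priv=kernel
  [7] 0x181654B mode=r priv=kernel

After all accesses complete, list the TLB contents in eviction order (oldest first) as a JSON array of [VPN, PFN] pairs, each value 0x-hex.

Walk each access:
#0 VA=0x240EB58 (r,kernel):
  [0] read 0x2B idx=18: raw=0x2D007 flags P=1 W=1 U=1 S=0
  [1] read 0x2D idx=14: raw=0x30007 flags P=1 W=1 U=1 S=0
  ⇒ phys 0x30B58  [2 reads]
#1 VA=0x1E047AD (r,kernel):
  [0] read 0x2B idx=15: raw=0x31007 flags P=1 W=1 U=1 S=0
  [1] read 0x31 idx=4: raw=0x32007 flags P=1 W=1 U=1 S=0
  ⇒ phys 0x327AD  [2 reads]
#2 VA=0x1E58 (r,kernel):
  [0] read 0x2B idx=0: raw=0x34007 flags P=1 W=1 U=1 S=0
  [1] read 0x34 idx=1: raw=0x35007 flags P=1 W=1 U=1 S=0
  ⇒ phys 0x35E58  [2 reads]
#3 VA=0xA0487E (r,kernel):
  [0] read 0x2B idx=5: raw=0x36007 flags P=1 W=1 U=1 S=0
  [1] read 0x36 idx=4: raw=0x37007 flags P=1 W=1 U=1 S=0
  ⇒ phys 0x3787E  [2 reads]
#4 VA=0x101F9C7 (r,kernel):
  [0] read 0x2B idx=8: raw=0x3B007 flags P=1 W=1 U=1 S=0
  [1] read 0x3B idx=31: raw=0x3D007 flags P=1 W=1 U=1 S=0
  ⇒ phys 0x3D9C7  [2 reads]
#5 VA=0x3C0A0DA (r,kernel):
  [0] read 0x2B idx=30: raw=0x40007 flags P=1 W=1 U=1 S=0
  [1] read 0x40 idx=10: raw=0x42007 flags P=1 W=1 U=1 S=0
  ⇒ phys 0x420DA  [2 reads]
#6 VA=0x1C08135 (r,kernel):
  [0] read 0x2B idx=14: raw=0x43007 flags P=1 W=1 U=1 S=0
  [1] read 0x43 idx=8: raw=0x46007 flags P=1 W=1 U=1 S=0
  ⇒ phys 0x46135  [2 reads]
#7 VA=0x181654B (r,kernel):
  [0] read 0x2B idx=12: raw=0x49007 flags P=1 W=1 U=1 S=0
  [1] read 0x49 idx=22: raw=0x4B007 flags P=1 W=1 U=1 S=0
  ⇒ phys 0x4B54B  [2 reads]

TLB: [["0x240E", "0x30"], ["0x1E04", "0x32"], ["0x1", "0x35"], ["0xA04", "0x37"], ["0x101F", "0x3D"], ["0x3C0A", "0x42"], ["0x1C08", "0x46"], ["0x1816", "0x4B"]]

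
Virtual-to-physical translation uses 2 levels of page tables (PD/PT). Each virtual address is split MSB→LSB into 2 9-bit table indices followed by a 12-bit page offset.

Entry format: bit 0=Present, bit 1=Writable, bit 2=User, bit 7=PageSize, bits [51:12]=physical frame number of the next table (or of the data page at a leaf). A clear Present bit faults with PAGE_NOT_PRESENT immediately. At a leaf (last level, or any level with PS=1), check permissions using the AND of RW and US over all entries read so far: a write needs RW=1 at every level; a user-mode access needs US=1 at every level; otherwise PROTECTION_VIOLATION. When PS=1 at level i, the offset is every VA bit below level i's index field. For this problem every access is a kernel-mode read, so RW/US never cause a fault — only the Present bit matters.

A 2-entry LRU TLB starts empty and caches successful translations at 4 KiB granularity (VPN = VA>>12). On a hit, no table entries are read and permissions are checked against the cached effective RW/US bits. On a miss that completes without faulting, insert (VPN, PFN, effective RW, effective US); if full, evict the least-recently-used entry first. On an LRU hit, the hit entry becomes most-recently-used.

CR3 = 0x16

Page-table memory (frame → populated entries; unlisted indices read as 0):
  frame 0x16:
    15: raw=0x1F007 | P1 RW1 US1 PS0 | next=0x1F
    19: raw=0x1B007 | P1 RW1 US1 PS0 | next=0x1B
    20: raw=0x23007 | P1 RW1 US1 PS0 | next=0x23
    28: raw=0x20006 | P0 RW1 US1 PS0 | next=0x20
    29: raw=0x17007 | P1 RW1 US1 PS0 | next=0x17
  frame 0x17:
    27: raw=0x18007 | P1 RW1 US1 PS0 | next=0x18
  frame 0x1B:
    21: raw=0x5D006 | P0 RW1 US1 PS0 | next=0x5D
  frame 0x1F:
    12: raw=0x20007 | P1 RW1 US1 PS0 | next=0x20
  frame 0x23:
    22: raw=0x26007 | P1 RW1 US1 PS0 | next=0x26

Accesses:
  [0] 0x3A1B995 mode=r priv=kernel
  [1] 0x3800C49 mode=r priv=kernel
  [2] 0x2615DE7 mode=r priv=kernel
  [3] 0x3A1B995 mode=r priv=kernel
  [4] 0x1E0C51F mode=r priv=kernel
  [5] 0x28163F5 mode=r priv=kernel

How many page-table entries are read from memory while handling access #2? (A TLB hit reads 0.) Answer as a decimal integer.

Walk each access:
#0 VA=0x3A1B995 (r,kernel):
  L0 @0x16[29] → 0x17007  P=1,RW=1,US=1,PS=0
  L1 @0x17[27] → 0x18007  P=1,RW=1,US=1,PS=0
  → PA=0x18995  (2 entries read)
#1 VA=0x3800C49 (r,kernel):
  L0 @0x16[28] → 0x20006  P=0,RW=1,US=1,PS=0
  ⇒ fault: PAGE_NOT_PRESENT  — 1 lookups
#2 VA=0x2615DE7 (r,kernel):
  L0 @0x16[19] → 0x1B007  P=1,RW=1,US=1,PS=0
  L1 @0x1B[21] → 0x5D006  P=0,RW=1,US=1,PS=0
  ⇒ fault: PAGE_NOT_PRESENT  — 2 lookups
#3 VA=0x3A1B995 (r,kernel):
  TLB hit vpn=0x3A1B → PA=0x18995
#4 VA=0x1E0C51F (r,kernel):
  L0 @0x16[15] → 0x1F007  P=1,RW=1,US=1,PS=0
  L1 @0x1F[12] → 0x20007  P=1,RW=1,US=1,PS=0
  → PA=0x2051F  (2 entries read)
#5 VA=0x28163F5 (r,kernel):
  L0 @0x16[20] → 0x23007  P=1,RW=1,US=1,PS=0
  L1 @0x23[22] → 0x26007  P=1,RW=1,US=1,PS=0
  → PA=0x263F5  (2 entries read)

Entries read for #2: 2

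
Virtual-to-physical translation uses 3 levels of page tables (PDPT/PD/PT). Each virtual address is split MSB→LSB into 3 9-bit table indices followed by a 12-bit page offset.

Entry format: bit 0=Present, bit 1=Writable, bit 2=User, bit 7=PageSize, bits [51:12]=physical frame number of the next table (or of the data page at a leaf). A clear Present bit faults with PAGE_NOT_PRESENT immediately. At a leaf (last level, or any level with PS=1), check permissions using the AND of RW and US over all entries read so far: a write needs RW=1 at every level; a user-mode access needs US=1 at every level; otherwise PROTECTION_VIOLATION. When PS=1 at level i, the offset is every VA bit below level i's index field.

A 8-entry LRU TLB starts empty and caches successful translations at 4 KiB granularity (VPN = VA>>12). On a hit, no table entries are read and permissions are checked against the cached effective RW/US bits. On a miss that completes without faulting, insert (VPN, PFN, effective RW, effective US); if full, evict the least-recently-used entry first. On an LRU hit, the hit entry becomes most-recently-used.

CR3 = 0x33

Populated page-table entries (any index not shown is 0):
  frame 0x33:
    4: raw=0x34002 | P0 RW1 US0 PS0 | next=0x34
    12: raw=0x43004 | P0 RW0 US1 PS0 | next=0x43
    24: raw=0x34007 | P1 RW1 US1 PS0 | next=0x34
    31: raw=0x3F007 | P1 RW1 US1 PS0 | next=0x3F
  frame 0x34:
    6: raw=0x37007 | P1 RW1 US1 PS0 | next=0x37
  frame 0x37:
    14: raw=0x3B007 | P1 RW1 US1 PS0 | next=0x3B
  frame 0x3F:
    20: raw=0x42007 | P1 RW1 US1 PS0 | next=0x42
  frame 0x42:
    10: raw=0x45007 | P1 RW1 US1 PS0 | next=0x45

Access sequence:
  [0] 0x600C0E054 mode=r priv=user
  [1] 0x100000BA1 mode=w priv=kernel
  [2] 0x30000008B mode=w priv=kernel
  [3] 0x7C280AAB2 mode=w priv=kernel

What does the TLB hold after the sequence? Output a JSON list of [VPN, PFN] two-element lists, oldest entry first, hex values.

Trace:
#0 VA=0x600C0E054 (r,user):
  L0: frame=0x33 idx=24 entry=0x34007 [P=1 RW=1 US=1 PS=0]
  L1: frame=0x34 idx=6 entry=0x37007 [P=1 RW=1 US=1 PS=0]
  L2: frame=0x37 idx=14 entry=0x3B007 [P=1 RW=1 US=1 PS=0]
  ⇒ phys 0x3B054  [3 reads]
#1 VA=0x100000BA1 (w,kernel):
  L0: frame=0x33 idx=4 entry=0x34002 [P=0 RW=1 US=0 PS=0]
  ✗ PAGE_NOT_PRESENT  [1 reads]
#2 VA=0x30000008B (w,kernel):
  L0: frame=0x33 idx=12 entry=0x43004 [P=0 RW=0 US=1 PS=0]
  ✗ PAGE_NOT_PRESENT  [1 reads]
#3 VA=0x7C280AAB2 (w,kernel):
  L0: frame=0x33 idx=31 entry=0x3F007 [P=1 RW=1 US=1 PS=0]
  L1: frame=0x3F idx=20 entry=0x42007 [P=1 RW=1 US=1 PS=0]
  L2: frame=0x42 idx=10 entry=0x45007 [P=1 RW=1 US=1 PS=0]
  ⇒ phys 0x45AB2  [3 reads]

TLB: [["0x600C0E", "0x3B"], ["0x7C280A", "0x45"]]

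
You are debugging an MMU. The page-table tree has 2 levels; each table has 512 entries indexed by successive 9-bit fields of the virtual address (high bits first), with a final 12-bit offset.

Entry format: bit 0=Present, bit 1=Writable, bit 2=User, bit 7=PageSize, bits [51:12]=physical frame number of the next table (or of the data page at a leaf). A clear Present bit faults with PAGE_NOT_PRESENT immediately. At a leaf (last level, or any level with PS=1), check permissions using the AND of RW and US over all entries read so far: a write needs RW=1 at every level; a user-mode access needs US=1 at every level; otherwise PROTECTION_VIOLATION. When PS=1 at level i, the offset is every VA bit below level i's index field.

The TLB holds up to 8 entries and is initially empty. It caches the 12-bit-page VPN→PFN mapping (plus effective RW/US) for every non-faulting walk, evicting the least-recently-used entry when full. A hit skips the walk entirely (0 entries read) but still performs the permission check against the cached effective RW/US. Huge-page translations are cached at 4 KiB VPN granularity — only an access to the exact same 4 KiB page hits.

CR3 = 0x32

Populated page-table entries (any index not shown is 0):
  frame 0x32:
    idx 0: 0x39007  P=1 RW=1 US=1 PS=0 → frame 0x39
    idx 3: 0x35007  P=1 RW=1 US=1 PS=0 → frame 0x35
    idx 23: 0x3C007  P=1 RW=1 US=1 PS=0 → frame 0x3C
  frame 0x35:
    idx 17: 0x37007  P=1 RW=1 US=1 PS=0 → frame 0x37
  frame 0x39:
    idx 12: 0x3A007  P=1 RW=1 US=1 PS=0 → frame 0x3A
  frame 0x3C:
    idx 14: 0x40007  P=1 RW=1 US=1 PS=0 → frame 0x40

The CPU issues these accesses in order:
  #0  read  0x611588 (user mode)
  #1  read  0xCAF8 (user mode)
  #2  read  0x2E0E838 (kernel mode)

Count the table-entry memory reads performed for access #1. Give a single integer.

Per-access translation:
#0 VA=0x611588 (r,user):
  L0: frame=0x32 idx=3 entry=0x35007 [P=1 RW=1 US=1 PS=0]
  L1: frame=0x35 idx=17 entry=0x37007 [P=1 RW=1 US=1 PS=0]
  → PA=0x37588  (2 entries read)
#1 VA=0xCAF8 (r,user):
  L0: frame=0x32 idx=0 entry=0x39007 [P=1 RW=1 US=1 PS=0]
  L1: frame=0x39 idx=12 entry=0x3A007 [P=1 RW=1 US=1 PS=0]
  → PA=0x3AAF8  (2 entries read)
#2 VA=0x2E0E838 (r,kernel):
  L0: frame=0x32 idx=23 entry=0x3C007 [P=1 RW=1 US=1 PS=0]
  L1: frame=0x3C idx=14 entry=0x40007 [P=1 RW=1 US=1 PS=0]
  → PA=0x40838  (2 entries read)

Entries read for #1: 2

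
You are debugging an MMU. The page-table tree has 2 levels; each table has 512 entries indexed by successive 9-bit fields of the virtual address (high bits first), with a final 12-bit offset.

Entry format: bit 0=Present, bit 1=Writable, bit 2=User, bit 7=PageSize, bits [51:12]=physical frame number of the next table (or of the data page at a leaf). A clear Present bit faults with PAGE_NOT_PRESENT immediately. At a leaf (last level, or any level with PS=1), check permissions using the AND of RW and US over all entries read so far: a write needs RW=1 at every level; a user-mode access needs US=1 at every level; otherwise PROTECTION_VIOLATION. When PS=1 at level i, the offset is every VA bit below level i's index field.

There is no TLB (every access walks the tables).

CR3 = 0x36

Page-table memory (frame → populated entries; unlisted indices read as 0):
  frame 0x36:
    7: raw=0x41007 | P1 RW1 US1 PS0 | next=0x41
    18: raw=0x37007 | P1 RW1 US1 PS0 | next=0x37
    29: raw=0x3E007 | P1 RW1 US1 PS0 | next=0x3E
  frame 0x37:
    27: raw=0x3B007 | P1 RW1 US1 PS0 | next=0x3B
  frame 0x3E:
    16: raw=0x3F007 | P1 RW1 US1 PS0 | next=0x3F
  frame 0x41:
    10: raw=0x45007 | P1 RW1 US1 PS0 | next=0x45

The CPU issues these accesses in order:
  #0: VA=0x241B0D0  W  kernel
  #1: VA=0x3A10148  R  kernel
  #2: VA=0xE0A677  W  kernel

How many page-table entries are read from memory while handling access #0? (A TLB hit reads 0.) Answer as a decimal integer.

Walk each access:
#0 VA=0x241B0D0 (w,kernel):
  L0: frame=0x36 idx=18 entry=0x37007 [P=1 RW=1 US=1 PS=0]
  L1: frame=0x37 idx=27 entry=0x3B007 [P=1 RW=1 US=1 PS=0]
  → PA=0x3B0D0  (2 entries read)
#1 VA=0x3A10148 (r,kernel):
  L0: frame=0x36 idx=29 entry=0x3E007 [P=1 RW=1 US=1 PS=0]
  L1: frame=0x3E idx=16 entry=0x3F007 [P=1 RW=1 US=1 PS=0]
  → PA=0x3F148  (2 entries read)
#2 VA=0xE0A677 (w,kernel):
  L0: frame=0x36 idx=7 entry=0x41007 [P=1 RW=1 US=1 PS=0]
  L1: frame=0x41 idx=10 entry=0x45007 [P=1 RW=1 US=1 PS=0]
  → PA=0x45677  (2 entries read)

Entries read for #0: 2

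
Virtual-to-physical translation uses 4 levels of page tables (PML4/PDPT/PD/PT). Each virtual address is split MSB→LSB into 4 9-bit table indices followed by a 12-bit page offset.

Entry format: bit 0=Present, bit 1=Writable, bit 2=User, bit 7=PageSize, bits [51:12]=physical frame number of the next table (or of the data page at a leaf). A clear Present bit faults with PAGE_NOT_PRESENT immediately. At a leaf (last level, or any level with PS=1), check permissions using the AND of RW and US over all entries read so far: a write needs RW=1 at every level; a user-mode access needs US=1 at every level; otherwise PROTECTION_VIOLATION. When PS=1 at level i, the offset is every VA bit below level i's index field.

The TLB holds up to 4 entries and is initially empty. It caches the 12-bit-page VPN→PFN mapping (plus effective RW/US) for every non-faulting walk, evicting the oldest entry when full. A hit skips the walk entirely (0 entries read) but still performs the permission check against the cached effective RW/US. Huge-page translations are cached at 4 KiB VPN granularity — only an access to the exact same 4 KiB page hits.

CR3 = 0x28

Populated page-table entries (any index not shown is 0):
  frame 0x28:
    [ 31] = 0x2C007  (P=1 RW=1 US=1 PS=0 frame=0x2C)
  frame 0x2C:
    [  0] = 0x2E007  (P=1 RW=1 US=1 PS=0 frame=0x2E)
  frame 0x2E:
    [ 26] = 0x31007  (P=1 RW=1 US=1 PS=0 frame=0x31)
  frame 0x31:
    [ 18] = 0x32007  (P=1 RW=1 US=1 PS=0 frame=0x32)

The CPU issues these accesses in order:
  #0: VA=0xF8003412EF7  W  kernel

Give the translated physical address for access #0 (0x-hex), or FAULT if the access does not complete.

Trace:
#0 VA=0xF8003412EF7 (w,kernel):
  L0: frame=0x28 idx=31 entry=0x2C007 [P=1 RW=1 US=1 PS=0]
  L1: frame=0x2C idx=0 entry=0x2E007 [P=1 RW=1 US=1 PS=0]
  L2: frame=0x2E idx=26 entry=0x31007 [P=1 RW=1 US=1 PS=0]
  L3: frame=0x31 idx=18 entry=0x32007 [P=1 RW=1 US=1 PS=0]
  ✓ 0x32EF7  — 4 lookups

Access #0 PA: 0x32EF7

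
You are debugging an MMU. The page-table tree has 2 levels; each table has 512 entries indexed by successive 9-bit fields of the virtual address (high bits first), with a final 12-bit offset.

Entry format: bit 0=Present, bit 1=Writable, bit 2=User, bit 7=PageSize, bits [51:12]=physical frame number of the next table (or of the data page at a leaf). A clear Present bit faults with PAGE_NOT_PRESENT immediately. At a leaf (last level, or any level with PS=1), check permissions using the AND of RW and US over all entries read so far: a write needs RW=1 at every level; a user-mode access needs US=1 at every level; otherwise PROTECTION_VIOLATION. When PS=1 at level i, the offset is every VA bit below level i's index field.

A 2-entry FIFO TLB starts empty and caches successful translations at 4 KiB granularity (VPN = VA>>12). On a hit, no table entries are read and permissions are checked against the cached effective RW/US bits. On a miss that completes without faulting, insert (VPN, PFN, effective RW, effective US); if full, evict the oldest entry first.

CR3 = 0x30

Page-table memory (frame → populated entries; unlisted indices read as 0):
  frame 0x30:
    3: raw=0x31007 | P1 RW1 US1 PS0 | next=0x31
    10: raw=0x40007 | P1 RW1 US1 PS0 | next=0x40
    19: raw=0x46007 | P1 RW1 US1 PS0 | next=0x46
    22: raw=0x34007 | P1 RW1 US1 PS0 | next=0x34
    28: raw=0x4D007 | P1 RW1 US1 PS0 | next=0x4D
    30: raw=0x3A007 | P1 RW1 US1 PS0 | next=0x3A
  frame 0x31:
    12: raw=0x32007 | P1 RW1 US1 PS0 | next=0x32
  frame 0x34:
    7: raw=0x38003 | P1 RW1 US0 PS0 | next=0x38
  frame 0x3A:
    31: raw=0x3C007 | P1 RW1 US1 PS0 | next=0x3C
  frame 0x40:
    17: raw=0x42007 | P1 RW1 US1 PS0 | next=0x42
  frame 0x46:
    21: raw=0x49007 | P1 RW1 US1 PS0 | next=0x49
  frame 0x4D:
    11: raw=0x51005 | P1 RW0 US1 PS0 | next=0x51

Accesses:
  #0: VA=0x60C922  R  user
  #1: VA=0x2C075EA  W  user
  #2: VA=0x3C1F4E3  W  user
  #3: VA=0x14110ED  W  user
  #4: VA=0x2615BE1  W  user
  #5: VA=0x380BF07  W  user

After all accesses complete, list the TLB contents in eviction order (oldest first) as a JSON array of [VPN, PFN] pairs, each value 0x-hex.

Trace:
#0 VA=0x60C922 (r,user):
  L0: frame=0x30 idx=3 entry=0x31007 [P=1 RW=1 US=1 PS=0]
  L1: frame=0x31 idx=12 entry=0x32007 [P=1 RW=1 US=1 PS=0]
  ⇒ phys 0x32922  [2 reads]
#1 VA=0x2C075EA (w,user):
  L0: frame=0x30 idx=22 entry=0x34007 [P=1 RW=1 US=1 PS=0]
  L1: frame=0x34 idx=7 entry=0x38003 [P=1 RW=1 US=0 PS=0]
  ⇒ fault: PROTECTION_VIOLATION  — 2 lookups
#2 VA=0x3C1F4E3 (w,user):
  L0: frame=0x30 idx=30 entry=0x3A007 [P=1 RW=1 US=1 PS=0]
  L1: frame=0x3A idx=31 entry=0x3C007 [P=1 RW=1 US=1 PS=0]
  ⇒ phys 0x3C4E3  [2 reads]
#3 VA=0x14110ED (w,user):
  L0: frame=0x30 idx=10 entry=0x40007 [P=1 RW=1 US=1 PS=0]
  L1: frame=0x40 idx=17 entry=0x42007 [P=1 RW=1 US=1 PS=0]
  ⇒ phys 0x420ED  [2 reads]
#4 VA=0x2615BE1 (w,user):
  L0: frame=0x30 idx=19 entry=0x46007 [P=1 RW=1 US=1 PS=0]
  L1: frame=0x46 idx=21 entry=0x49007 [P=1 RW=1 US=1 PS=0]
  ⇒ phys 0x49BE1  [2 reads]
#5 VA=0x380BF07 (w,user):
  L0: frame=0x30 idx=28 entry=0x4D007 [P=1 RW=1 US=1 PS=0]
  L1: frame=0x4D idx=11 entry=0x51005 [P=1 RW=0 US=1 PS=0]
  ⇒ fault: PROTECTION_VIOLATION  — 2 lookups

TLB: [["0x1411", "0x42"], ["0x2615", "0x49"]]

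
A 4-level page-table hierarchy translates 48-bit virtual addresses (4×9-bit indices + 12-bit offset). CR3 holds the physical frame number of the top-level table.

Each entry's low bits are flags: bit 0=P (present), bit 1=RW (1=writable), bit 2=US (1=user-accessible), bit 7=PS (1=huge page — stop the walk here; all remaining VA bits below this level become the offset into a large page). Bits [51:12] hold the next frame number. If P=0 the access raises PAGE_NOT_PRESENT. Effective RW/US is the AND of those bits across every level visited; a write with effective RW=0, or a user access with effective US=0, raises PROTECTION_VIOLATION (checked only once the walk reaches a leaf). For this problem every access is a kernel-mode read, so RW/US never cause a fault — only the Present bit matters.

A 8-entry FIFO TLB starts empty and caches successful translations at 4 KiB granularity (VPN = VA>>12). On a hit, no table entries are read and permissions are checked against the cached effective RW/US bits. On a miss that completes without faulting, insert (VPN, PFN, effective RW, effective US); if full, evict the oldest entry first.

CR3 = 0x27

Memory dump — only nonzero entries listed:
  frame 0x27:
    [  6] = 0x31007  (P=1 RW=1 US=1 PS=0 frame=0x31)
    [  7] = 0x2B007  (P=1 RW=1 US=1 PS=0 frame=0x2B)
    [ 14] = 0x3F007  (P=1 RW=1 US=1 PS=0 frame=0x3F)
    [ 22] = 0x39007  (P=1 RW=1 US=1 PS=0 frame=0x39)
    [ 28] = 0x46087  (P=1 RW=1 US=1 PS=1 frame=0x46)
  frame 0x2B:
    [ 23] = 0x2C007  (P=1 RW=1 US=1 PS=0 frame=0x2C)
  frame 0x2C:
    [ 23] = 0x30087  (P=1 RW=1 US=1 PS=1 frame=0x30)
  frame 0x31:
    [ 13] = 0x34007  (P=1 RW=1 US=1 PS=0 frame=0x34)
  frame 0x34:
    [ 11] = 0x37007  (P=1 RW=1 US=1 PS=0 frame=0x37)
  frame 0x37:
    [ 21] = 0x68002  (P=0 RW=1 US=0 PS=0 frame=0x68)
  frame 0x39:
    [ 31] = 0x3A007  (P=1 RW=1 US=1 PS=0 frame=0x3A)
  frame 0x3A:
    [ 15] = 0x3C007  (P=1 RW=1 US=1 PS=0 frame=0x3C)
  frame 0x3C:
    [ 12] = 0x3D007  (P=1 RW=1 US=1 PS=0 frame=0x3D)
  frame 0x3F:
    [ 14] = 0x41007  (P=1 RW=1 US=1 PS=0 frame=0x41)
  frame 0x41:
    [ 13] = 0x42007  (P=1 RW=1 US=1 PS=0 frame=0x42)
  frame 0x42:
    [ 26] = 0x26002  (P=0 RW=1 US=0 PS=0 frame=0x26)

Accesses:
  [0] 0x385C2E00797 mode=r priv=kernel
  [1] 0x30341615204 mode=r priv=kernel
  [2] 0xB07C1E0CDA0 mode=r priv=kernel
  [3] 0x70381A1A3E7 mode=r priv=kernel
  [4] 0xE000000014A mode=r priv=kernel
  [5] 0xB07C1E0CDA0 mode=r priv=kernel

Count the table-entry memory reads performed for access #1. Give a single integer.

Walk each access:
#0 VA=0x385C2E00797 (r,kernel):
  L0 @0x27[7] → 0x2B007  P=1,RW=1,US=1,PS=0
  L1 @0x2B[23] → 0x2C007  P=1,RW=1,US=1,PS=0
  L2 @0x2C[23] → 0x30087  P=1,RW=1,US=1,PS=1
  ⇒ phys 0x30797 (huge @L2)  [3 reads]
#1 VA=0x30341615204 (r,kernel):
  L0 @0x27[6] → 0x31007  P=1,RW=1,US=1,PS=0
  L1 @0x31[13] → 0x34007  P=1,RW=1,US=1,PS=0
  L2 @0x34[11] → 0x37007  P=1,RW=1,US=1,PS=0
  L3 @0x37[21] → 0x68002  P=0,RW=1,US=0,PS=0
  → PAGE_NOT_PRESENT  (4 entries read)
#2 VA=0xB07C1E0CDA0 (r,kernel):
  L0 @0x27[22] → 0x39007  P=1,RW=1,US=1,PS=0
  L1 @0x39[31] → 0x3A007  P=1,RW=1,US=1,PS=0
  L2 @0x3A[15] → 0x3C007  P=1,RW=1,US=1,PS=0
  L3 @0x3C[12] → 0x3D007  P=1,RW=1,US=1,PS=0
  ⇒ phys 0x3DDA0  [4 reads]
#3 VA=0x70381A1A3E7 (r,kernel):
  L0 @0x27[14] → 0x3F007  P=1,RW=1,US=1,PS=0
  L1 @0x3F[14] → 0x41007  P=1,RW=1,US=1,PS=0
  L2 @0x41[13] → 0x42007  P=1,RW=1,US=1,PS=0
  L3 @0x42[26] → 0x26002  P=0,RW=1,US=0,PS=0
  → PAGE_NOT_PRESENT  (4 entries read)
#4 VA=0xE000000014A (r,kernel):
  L0 @0x27[28] → 0x46087  P=1,RW=1,US=1,PS=1
  ⇒ phys 0x4614A (huge @L0)  [1 reads]
#5 VA=0xB07C1E0CDA0 (r,kernel):
  TLB hit vpn=0xB07C1E0C → PA=0x3DDA0

Entries read for #1: 4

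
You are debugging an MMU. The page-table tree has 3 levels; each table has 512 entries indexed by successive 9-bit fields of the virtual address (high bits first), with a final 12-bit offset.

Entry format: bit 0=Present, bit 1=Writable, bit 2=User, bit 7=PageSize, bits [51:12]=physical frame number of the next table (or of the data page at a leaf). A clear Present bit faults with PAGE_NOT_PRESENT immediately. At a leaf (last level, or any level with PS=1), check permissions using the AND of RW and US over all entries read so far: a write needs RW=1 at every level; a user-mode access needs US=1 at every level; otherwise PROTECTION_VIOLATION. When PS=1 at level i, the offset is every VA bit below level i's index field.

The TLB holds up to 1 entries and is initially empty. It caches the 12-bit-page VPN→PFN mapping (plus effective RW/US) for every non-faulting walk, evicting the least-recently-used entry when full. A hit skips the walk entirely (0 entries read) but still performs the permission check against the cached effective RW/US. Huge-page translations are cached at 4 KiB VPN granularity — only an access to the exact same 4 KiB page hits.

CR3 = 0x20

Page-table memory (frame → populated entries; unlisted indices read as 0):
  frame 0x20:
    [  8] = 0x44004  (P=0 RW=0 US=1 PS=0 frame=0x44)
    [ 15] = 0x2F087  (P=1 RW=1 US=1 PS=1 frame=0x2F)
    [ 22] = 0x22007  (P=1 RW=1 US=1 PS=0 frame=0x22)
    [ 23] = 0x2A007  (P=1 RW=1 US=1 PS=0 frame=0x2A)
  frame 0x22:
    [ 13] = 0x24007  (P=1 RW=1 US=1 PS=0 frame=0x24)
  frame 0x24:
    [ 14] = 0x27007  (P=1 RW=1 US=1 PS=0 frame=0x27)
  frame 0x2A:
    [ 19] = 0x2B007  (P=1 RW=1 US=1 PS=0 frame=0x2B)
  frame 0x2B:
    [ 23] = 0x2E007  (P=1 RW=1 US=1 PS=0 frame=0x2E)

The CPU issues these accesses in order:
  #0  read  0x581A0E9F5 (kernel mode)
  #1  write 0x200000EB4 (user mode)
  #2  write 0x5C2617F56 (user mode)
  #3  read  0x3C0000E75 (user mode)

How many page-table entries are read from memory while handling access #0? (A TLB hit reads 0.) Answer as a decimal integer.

Walk each access:
#0 VA=0x581A0E9F5 (r,kernel):
  [0] read 0x20 idx=22: raw=0x22007 flags P=1 W=1 U=1 S=0
  [1] read 0x22 idx=13: raw=0x24007 flags P=1 W=1 U=1 S=0
  [2] read 0x24 idx=14: raw=0x27007 flags P=1 W=1 U=1 S=0
  ✓ 0x279F5  — 3 lookups
#1 VA=0x200000EB4 (w,user):
  [0] read 0x20 idx=8: raw=0x44004 flags P=0 W=0 U=1 S=0
  ⇒ fault: PAGE_NOT_PRESENT  — 1 lookups
#2 VA=0x5C2617F56 (w,user):
  [0] read 0x20 idx=23: raw=0x2A007 flags P=1 W=1 U=1 S=0
  [1] read 0x2A idx=19: raw=0x2B007 flags P=1 W=1 U=1 S=0
  [2] read 0x2B idx=23: raw=0x2E007 flags P=1 W=1 U=1 S=0
  ✓ 0x2EF56  — 3 lookups
#3 VA=0x3C0000E75 (r,user):
  [0] read 0x20 idx=15: raw=0x2F087 flags P=1 W=1 U=1 S=1
  ✓ 0x2FE75 (huge @L0)  — 1 lookups

Entries read for #0: 3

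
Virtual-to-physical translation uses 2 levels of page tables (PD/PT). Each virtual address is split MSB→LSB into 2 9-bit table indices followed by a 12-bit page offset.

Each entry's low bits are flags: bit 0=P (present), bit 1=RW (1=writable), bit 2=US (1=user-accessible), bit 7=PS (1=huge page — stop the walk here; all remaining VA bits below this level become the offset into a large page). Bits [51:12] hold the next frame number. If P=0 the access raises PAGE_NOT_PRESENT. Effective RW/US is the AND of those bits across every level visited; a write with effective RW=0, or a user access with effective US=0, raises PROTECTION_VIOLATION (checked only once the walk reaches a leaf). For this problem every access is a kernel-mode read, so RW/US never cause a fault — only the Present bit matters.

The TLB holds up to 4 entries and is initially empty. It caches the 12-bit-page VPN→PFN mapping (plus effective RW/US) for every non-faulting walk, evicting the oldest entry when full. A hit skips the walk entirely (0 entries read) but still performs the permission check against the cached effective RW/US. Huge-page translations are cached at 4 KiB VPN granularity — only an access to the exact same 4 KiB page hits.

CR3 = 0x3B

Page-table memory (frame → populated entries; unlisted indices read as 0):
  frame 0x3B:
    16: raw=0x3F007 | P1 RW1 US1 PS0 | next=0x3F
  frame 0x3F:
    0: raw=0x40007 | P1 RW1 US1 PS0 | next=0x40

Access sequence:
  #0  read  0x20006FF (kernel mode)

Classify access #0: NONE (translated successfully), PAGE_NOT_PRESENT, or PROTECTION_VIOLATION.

Walk each access:
#0 VA=0x20006FF (r,kernel):
  L0 @0x3B[16] → 0x3F007  P=1,RW=1,US=1,PS=0
  L1 @0x3F[0] → 0x40007  P=1,RW=1,US=1,PS=0
  ⇒ phys 0x406FF  [2 reads]

Access #0 fault: NONE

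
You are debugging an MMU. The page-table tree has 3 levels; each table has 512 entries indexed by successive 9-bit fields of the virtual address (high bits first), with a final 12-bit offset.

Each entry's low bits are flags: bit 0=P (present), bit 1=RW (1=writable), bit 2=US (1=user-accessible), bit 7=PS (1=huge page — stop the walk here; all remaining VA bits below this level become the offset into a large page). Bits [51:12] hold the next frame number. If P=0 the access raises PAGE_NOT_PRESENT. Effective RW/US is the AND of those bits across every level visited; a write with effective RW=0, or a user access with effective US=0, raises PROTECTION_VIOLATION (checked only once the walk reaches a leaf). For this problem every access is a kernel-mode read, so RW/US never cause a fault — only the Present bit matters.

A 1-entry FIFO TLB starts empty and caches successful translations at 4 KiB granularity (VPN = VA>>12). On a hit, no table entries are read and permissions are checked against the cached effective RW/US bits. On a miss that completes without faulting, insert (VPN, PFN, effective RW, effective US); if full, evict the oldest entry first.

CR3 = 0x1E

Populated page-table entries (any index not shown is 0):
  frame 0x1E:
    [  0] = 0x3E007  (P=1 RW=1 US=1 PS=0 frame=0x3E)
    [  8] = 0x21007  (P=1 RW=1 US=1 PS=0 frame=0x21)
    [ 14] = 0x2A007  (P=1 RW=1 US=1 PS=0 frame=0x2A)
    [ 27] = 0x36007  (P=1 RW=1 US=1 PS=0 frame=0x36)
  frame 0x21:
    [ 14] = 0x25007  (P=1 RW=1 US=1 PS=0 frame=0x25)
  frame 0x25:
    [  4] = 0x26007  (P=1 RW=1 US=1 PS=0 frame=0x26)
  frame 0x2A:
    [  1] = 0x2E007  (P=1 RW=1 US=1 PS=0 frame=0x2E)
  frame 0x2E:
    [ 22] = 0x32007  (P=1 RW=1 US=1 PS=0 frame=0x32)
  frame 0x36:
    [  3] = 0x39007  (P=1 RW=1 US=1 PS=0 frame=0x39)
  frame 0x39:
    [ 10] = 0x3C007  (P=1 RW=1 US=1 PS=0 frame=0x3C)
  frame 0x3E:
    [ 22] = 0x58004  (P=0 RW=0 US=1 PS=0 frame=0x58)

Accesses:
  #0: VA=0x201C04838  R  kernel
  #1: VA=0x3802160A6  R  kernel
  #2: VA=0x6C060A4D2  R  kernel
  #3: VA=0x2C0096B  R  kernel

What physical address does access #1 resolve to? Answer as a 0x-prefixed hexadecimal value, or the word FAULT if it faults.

Walk each access:
#0 VA=0x201C04838 (r,kernel):
  lvl0: tbl 0x1E, slot 8 ⇒ 0x21007 (P1/RW1/US1/PS0)
  lvl1: tbl 0x21, slot 14 ⇒ 0x25007 (P1/RW1/US1/PS0)
  lvl2: tbl 0x25, slot 4 ⇒ 0x26007 (P1/RW1/US1/PS0)
  ✓ 0x26838  — 3 lookups
#1 VA=0x3802160A6 (r,kernel):
  lvl0: tbl 0x1E, slot 14 ⇒ 0x2A007 (P1/RW1/US1/PS0)
  lvl1: tbl 0x2A, slot 1 ⇒ 0x2E007 (P1/RW1/US1/PS0)
  lvl2: tbl 0x2E, slot 22 ⇒ 0x32007 (P1/RW1/US1/PS0)
  ✓ 0x320A6  — 3 lookups
#2 VA=0x6C060A4D2 (r,kernel):
  lvl0: tbl 0x1E, slot 27 ⇒ 0x36007 (P1/RW1/US1/PS0)
  lvl1: tbl 0x36, slot 3 ⇒ 0x39007 (P1/RW1/US1/PS0)
  lvl2: tbl 0x39, slot 10 ⇒ 0x3C007 (P1/RW1/US1/PS0)
  ✓ 0x3C4D2  — 3 lookups
#3 VA=0x2C0096B (r,kernel):
  lvl0: tbl 0x1E, slot 0 ⇒ 0x3E007 (P1/RW1/US1/PS0)
  lvl1: tbl 0x3E, slot 22 ⇒ 0x58004 (P0/RW0/US1/PS0)
  → PAGE_NOT_PRESENT  (2 entries read)

Access #1 PA: 0x320A6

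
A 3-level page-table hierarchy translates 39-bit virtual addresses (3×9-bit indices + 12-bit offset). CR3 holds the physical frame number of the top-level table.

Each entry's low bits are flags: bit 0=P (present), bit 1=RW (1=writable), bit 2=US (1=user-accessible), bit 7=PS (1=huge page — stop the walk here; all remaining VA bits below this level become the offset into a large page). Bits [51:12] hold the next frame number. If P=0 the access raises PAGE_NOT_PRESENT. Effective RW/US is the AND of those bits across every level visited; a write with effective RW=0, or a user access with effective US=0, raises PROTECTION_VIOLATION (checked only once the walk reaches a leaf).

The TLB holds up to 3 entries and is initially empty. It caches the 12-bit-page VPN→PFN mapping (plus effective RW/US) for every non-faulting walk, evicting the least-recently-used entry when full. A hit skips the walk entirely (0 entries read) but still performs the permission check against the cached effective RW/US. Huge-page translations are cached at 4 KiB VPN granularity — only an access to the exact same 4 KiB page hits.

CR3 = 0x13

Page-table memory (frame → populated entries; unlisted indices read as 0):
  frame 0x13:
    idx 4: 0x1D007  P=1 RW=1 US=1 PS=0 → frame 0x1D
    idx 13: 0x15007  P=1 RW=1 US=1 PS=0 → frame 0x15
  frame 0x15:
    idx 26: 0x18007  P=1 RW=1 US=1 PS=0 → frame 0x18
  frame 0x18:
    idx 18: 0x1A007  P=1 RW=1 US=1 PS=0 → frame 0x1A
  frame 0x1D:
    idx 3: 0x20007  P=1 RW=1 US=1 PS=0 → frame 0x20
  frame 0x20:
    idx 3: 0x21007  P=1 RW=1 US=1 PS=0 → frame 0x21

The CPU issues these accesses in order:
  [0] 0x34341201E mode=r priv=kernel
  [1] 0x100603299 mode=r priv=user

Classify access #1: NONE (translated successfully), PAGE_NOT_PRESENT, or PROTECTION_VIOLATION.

Per-access translation:
#0 VA=0x34341201E (r,kernel):
  L0 @0x13[13] → 0x15007  P=1,RW=1,US=1,PS=0
  L1 @0x15[26] → 0x18007  P=1,RW=1,US=1,PS=0
  L2 @0x18[18] → 0x1A007  P=1,RW=1,US=1,PS=0
  → PA=0x1A01E  (3 entries read)
#1 VA=0x100603299 (r,user):
  L0 @0x13[4] → 0x1D007  P=1,RW=1,US=1,PS=0
  L1 @0x1D[3] → 0x20007  P=1,RW=1,US=1,PS=0
  L2 @0x20[3] → 0x21007  P=1,RW=1,US=1,PS=0
  → PA=0x21299  (3 entries read)

Access #1 fault: NONE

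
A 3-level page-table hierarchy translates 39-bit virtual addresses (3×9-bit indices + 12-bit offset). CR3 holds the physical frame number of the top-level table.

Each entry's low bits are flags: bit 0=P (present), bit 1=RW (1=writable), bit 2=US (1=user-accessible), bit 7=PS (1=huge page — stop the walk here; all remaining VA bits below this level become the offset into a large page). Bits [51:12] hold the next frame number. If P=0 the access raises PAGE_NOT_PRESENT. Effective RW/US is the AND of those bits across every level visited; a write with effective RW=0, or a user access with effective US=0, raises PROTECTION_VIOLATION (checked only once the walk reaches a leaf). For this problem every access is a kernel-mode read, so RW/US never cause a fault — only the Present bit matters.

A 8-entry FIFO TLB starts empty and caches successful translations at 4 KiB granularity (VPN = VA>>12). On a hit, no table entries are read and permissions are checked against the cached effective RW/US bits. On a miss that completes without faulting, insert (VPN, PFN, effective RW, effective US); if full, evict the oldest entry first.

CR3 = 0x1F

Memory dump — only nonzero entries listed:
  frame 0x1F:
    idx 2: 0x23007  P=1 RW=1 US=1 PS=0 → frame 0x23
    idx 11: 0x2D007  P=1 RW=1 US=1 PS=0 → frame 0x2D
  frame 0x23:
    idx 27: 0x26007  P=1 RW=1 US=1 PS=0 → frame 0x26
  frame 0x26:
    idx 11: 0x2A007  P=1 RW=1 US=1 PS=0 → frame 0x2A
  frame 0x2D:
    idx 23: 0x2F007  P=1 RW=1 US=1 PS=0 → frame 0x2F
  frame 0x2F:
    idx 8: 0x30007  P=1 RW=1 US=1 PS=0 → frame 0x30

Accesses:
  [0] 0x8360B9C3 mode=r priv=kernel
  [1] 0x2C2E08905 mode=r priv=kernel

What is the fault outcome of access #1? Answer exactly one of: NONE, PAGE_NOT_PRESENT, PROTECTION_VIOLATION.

Per-access translation:
#0 VA=0x8360B9C3 (r,kernel):
  L0: frame=0x1F idx=2 entry=0x23007 [P=1 RW=1 US=1 PS=0]
  L1: frame=0x23 idx=27 entry=0x26007 [P=1 RW=1 US=1 PS=0]
  L2: frame=0x26 idx=11 entry=0x2A007 [P=1 RW=1 US=1 PS=0]
  → PA=0x2A9C3  (3 entries read)
#1 VA=0x2C2E08905 (r,kernel):
  L0: frame=0x1F idx=11 entry=0x2D007 [P=1 RW=1 US=1 PS=0]
  L1: frame=0x2D idx=23 entry=0x2F007 [P=1 RW=1 US=1 PS=0]
  L2: frame=0x2F idx=8 entry=0x30007 [P=1 RW=1 US=1 PS=0]
  → PA=0x30905  (3 entries read)

Access #1 fault: NONE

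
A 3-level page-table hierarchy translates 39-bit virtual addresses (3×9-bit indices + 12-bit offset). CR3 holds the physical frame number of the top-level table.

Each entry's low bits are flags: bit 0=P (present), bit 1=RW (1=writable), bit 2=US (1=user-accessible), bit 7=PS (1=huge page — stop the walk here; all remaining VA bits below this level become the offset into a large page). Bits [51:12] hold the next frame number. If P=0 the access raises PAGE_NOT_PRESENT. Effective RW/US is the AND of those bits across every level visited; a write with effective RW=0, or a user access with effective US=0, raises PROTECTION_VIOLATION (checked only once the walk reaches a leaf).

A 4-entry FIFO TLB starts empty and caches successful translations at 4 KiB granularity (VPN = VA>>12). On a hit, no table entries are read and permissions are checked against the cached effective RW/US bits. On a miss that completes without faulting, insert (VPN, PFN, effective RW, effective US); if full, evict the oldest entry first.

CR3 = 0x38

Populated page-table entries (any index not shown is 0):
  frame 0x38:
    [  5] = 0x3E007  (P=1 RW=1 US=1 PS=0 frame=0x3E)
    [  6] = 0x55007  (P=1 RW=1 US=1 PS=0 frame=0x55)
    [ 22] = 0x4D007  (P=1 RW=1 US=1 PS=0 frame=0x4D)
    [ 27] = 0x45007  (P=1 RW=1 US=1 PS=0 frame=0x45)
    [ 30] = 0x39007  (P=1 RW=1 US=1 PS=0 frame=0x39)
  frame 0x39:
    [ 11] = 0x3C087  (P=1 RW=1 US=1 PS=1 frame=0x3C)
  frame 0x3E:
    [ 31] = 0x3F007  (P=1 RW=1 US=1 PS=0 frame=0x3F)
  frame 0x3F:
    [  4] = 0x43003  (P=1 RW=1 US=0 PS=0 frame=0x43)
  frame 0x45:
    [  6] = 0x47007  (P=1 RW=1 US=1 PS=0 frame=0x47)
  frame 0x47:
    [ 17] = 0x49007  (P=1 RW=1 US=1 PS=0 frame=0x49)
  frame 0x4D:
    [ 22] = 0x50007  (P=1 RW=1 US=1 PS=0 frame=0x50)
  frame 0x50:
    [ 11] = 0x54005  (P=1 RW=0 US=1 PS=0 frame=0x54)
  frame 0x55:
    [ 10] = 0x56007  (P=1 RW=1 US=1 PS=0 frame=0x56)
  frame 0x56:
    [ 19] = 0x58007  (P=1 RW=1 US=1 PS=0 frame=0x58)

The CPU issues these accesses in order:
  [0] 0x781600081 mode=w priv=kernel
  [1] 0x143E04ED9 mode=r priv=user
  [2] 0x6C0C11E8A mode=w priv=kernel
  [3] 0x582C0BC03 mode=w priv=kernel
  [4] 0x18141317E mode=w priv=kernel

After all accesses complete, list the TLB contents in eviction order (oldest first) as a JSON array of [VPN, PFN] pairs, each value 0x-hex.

Trace:
#0 VA=0x781600081 (w,kernel):
  L0 @0x38[30] → 0x39007  P=1,RW=1,US=1,PS=0
  L1 @0x39[11] → 0x3C087  P=1,RW=1,US=1,PS=1
  ✓ 0x3C081 (huge @L1)  — 2 lookups
#1 VA=0x143E04ED9 (r,user):
  L0 @0x38[5] → 0x3E007  P=1,RW=1,US=1,PS=0
  L1 @0x3E[31] → 0x3F007  P=1,RW=1,US=1,PS=0
  L2 @0x3F[4] → 0x43003  P=1,RW=1,US=0,PS=0
  ✗ PROTECTION_VIOLATION  [3 reads]
#2 VA=0x6C0C11E8A (w,kernel):
  L0 @0x38[27] → 0x45007  P=1,RW=1,US=1,PS=0
  L1 @0x45[6] → 0x47007  P=1,RW=1,US=1,PS=0
  L2 @0x47[17] → 0x49007  P=1,RW=1,US=1,PS=0
  ✓ 0x49E8A  — 3 lookups
#3 VA=0x582C0BC03 (w,kernel):
  L0 @0x38[22] → 0x4D007  P=1,RW=1,US=1,PS=0
  L1 @0x4D[22] → 0x50007  P=1,RW=1,US=1,PS=0
  L2 @0x50[11] → 0x54005  P=1,RW=0,US=1,PS=0
  ✗ PROTECTION_VIOLATION  [3 reads]
#4 VA=0x18141317E (w,kernel):
  L0 @0x38[6] → 0x55007  P=1,RW=1,US=1,PS=0
  L1 @0x55[10] → 0x56007  P=1,RW=1,US=1,PS=0
  L2 @0x56[19] → 0x58007  P=1,RW=1,US=1,PS=0
  ✓ 0x5817E  — 3 lookups

TLB: [["0x781600", "0x3C"], ["0x6C0C11", "0x49"], ["0x181413", "0x58"]]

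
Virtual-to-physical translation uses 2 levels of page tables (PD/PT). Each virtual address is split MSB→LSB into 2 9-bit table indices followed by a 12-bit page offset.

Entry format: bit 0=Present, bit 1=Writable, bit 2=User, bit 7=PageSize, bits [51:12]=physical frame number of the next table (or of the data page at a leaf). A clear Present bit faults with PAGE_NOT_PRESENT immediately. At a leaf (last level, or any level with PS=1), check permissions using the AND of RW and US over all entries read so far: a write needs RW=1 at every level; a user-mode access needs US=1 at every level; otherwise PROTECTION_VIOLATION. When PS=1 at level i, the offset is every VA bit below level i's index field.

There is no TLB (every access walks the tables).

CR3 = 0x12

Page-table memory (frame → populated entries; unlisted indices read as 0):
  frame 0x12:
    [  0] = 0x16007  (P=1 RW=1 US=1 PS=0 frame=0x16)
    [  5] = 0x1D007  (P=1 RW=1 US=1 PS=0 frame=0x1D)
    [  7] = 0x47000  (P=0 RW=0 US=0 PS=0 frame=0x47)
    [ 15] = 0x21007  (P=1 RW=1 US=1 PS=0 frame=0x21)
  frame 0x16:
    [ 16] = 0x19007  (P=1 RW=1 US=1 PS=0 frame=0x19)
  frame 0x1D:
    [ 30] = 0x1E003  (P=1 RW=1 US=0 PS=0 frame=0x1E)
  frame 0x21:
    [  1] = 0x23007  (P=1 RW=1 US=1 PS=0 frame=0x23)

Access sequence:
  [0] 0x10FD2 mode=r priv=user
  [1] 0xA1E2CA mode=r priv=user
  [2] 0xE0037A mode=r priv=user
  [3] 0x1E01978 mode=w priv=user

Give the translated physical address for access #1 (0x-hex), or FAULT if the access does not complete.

Trace:
#0 VA=0x10FD2 (r,user):
  [0] read 0x12 idx=0: raw=0x16007 flags P=1 W=1 U=1 S=0
  [1] read 0x16 idx=16: raw=0x19007 flags P=1 W=1 U=1 S=0
  ✓ 0x19FD2  — 2 lookups
#1 VA=0xA1E2CA (r,user):
  [0] read 0x12 idx=5: raw=0x1D007 flags P=1 W=1 U=1 S=0
  [1] read 0x1D idx=30: raw=0x1E003 flags P=1 W=1 U=0 S=0
  → PROTECTION_VIOLATION  (2 entries read)
#2 VA=0xE0037A (r,user):
  [0] read 0x12 idx=7: raw=0x47000 flags P=0 W=0 U=0 S=0
  → PAGE_NOT_PRESENT  (1 entries read)
#3 VA=0x1E01978 (w,user):
  [0] read 0x12 idx=15: raw=0x21007 flags P=1 W=1 U=1 S=0
  [1] read 0x21 idx=1: raw=0x23007 flags P=1 W=1 U=1 S=0
  ✓ 0x23978  — 2 lookups

Access #1 PA: FAULT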